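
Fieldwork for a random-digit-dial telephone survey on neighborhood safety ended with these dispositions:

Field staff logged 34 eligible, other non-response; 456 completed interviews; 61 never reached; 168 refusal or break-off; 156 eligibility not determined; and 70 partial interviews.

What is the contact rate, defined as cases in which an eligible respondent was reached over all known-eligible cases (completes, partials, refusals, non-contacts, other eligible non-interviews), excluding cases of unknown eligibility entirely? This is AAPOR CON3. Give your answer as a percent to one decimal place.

Numerator = 456 + 70 + 168 + 34 = 728
Denom = 456 + 70 + 168 + 61 + 34 = 789
CON3 = 728 / 789 = 0.9227

92.3%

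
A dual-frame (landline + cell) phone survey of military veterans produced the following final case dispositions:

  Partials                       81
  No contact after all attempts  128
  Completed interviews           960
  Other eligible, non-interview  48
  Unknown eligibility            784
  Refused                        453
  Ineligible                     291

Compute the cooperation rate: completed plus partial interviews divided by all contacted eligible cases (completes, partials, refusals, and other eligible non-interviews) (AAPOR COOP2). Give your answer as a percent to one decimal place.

67.5%

Top = 960 + 81 = 1041
Base = 960 + 81 + 453 + 48 = 1542
COOP2 = 1041 / 1542 = 0.6751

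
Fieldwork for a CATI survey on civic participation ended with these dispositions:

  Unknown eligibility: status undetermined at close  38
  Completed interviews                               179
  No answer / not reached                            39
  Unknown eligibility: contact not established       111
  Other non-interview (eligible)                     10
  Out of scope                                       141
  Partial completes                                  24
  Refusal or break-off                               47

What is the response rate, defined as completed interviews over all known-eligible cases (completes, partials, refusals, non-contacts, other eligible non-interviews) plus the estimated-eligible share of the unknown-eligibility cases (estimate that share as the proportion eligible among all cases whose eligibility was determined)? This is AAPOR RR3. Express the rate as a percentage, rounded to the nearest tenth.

Unknown eligibility = 111 + 38 = 149
Top = 179
Known eligible = 179 + 24 + 47 + 39 + 10 = 299
e = 299 / (299 + 141) = 299 / 440 = 0.6795
Estimated eligible among unknowns = 0.6795 × 149 = 101.25
Base = 299 + 101.25 = 400.25
RR3 = 179 / 400.25 = 0.4472

44.7%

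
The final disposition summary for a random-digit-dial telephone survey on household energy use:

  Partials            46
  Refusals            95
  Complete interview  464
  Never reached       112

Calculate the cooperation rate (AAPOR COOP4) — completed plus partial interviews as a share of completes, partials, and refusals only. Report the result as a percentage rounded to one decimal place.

Top → 464 + 46 = 510
Denominator → 464 + 46 + 95 = 605
COOP4 = 510 / 605 = 0.8430

84.3%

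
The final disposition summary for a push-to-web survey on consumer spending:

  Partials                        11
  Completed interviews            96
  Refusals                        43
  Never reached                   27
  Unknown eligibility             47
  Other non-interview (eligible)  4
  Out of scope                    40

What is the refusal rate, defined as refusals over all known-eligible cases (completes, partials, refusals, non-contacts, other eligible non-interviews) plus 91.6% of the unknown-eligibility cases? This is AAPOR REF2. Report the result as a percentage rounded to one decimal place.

Numerator → 43
Eligible (known) → 96 + 11 + 43 + 27 + 4 = 181
Eligible share of unknowns → 0.9160 × 47 = 43.05
Denom → 181 + 43.05 = 224.05
REF2 = 43 / 224.05 = 0.1919

19.2%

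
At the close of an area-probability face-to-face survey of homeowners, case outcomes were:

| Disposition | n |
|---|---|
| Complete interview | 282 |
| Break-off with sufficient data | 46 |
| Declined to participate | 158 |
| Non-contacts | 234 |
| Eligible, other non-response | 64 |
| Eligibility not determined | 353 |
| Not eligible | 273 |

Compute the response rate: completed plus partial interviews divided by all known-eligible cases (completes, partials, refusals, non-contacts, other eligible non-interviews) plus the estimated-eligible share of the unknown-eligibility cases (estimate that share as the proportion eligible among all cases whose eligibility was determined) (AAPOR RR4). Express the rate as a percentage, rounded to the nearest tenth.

Num: 282 + 46 = 328
Eligible (known): 282 + 46 + 158 + 234 + 64 = 784
e = 784 / (784 + 273) = 784 / 1057 = 0.7417
Estimated eligible among unknowns: 0.7417 × 353 = 261.82
Denominator: 784 + 261.82 = 1045.82
RR4 = 328 / 1045.82 = 0.3136

31.4%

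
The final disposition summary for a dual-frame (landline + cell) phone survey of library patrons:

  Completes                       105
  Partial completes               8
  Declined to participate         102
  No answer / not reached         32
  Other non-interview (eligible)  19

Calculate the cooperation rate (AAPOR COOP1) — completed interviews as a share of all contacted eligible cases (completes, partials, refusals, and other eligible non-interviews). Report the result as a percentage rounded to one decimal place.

Top = 105
Base = 105 + 8 + 102 + 19 = 234
COOP1 = 105 / 234 = 0.4487

44.9%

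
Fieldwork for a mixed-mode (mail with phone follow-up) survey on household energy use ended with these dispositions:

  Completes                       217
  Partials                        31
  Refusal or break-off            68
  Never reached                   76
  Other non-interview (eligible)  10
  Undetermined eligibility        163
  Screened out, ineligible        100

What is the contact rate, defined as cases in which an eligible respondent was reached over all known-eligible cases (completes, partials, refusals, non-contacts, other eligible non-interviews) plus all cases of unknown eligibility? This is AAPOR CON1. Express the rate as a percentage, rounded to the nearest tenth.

57.7%

Numerator → 217 + 31 + 68 + 10 = 326
Denom → 217 + 31 + 68 + 76 + 10 + 163 = 565
CON1 = 326 / 565 = 0.5770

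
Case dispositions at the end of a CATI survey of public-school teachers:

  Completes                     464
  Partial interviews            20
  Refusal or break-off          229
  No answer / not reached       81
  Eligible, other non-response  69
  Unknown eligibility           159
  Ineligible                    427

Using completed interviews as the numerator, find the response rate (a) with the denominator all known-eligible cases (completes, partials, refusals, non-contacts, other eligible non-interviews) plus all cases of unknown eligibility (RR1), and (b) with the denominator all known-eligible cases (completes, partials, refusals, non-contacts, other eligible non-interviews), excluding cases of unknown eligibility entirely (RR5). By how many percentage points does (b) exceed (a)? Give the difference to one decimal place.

Top = 464
Denom = 464 + 20 + 229 + 81 + 69 + 159 = 1022
RR1 = 464 / 1022 = 0.4540
Denom = 464 + 20 + 229 + 81 + 69 = 863
RR5 = 464 / 863 = 0.5377
Difference = 53.77 − 45.40 = 8.37 percentage points

8.4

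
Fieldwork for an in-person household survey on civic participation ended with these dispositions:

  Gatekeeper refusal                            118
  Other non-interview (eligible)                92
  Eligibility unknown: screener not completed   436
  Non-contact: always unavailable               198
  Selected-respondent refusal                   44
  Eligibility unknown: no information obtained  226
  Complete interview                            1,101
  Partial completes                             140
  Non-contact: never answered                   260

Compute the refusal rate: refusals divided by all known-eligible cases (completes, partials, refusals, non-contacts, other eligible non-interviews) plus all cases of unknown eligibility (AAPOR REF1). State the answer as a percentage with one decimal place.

6.2%

Declined to participate = 118 + 44 = 162
No answer / not reached = 260 + 198 = 458
Undetermined eligibility = 436 + 226 = 662
Num → 162
Denom → 1101 + 140 + 162 + 458 + 92 + 662 = 2615
REF1 = 162 / 2615 = 0.0620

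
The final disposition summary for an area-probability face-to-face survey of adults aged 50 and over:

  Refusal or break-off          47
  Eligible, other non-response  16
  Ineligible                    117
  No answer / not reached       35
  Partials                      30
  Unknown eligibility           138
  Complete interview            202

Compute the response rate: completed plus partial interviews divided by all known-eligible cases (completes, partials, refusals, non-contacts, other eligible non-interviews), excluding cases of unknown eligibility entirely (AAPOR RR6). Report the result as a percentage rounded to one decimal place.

Numerator: 202 + 30 = 232
Denominator: 202 + 30 + 47 + 35 + 16 = 330
RR6 = 232 / 330 = 0.7030

70.3%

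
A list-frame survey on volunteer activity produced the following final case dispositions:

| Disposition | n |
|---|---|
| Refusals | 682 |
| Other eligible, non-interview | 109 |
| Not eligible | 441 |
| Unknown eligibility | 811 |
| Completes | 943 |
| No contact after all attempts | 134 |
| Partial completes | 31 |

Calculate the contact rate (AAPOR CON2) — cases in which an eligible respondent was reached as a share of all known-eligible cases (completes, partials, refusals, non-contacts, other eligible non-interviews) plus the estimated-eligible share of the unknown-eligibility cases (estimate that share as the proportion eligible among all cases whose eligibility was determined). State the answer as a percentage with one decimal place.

69.0%

Numerator: 943 + 31 + 682 + 109 = 1765
Determined eligible: 943 + 31 + 682 + 134 + 109 = 1899
e = 1899 / (1899 + 441) = 1899 / 2340 = 0.8115
Estimated eligible among unknowns: 0.8115 × 811 = 658.13
Base: 1899 + 658.13 = 2557.13
CON2 = 1765 / 2557.13 = 0.6902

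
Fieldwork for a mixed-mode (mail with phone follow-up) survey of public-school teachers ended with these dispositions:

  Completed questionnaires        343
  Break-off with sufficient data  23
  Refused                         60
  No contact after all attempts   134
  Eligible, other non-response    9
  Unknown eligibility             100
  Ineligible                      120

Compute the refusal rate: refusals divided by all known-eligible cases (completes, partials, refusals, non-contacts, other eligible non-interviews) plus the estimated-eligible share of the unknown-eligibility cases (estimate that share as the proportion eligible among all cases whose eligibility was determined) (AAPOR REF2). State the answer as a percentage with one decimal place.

Top = 60
Eligible (known) = 343 + 23 + 60 + 134 + 9 = 569
e = 569 / (569 + 120) = 569 / 689 = 0.8258
Eligible share of unknowns = 0.8258 × 100 = 82.58
Denominator = 569 + 82.58 = 651.58
REF2 = 60 / 651.58 = 0.0921

9.2%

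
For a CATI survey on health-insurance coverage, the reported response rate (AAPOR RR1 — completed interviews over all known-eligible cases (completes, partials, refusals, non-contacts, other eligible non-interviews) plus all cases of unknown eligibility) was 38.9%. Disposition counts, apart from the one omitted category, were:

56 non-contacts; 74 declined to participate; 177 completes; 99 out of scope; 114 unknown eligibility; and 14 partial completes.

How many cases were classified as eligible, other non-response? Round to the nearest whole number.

20

RR1 = 177 / D = 0.389
D = 177 / 0.389 = 455.0
Remaining denominator categories sum to 435
eligible, other non-response = 455.0 − 435 ≈ 20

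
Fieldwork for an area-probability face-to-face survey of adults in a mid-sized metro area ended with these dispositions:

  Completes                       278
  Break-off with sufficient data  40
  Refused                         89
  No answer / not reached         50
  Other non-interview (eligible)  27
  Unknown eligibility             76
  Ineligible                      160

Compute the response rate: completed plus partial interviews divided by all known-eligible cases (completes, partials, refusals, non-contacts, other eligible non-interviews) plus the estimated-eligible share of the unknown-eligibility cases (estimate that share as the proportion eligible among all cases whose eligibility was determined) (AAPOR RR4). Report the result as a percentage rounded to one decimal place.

Numerator → 278 + 40 = 318
Known eligible → 278 + 40 + 89 + 50 + 27 = 484
e = 484 / (484 + 160) = 484 / 644 = 0.7516
Eligible share of unknowns → 0.7516 × 76 = 57.12
Denominator → 484 + 57.12 = 541.12
RR4 = 318 / 541.12 = 0.5877

58.8%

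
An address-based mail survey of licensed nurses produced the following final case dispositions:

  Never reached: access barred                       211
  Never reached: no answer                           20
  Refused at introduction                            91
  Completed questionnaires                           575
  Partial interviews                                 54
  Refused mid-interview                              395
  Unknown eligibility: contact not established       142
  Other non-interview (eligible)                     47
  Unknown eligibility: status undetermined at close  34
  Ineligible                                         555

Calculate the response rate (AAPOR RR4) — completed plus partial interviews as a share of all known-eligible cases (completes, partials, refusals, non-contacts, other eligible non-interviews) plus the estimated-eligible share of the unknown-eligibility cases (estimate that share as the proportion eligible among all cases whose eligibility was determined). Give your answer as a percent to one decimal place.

41.4%

Refusal or break-off = 91 + 395 = 486
No answer / not reached = 20 + 211 = 231
Unknown if eligible = 142 + 34 = 176
Num: 575 + 54 = 629
Eligible (known): 575 + 54 + 486 + 231 + 47 = 1393
e = 1393 / (1393 + 555) = 1393 / 1948 = 0.7151
e × U: 0.7151 × 176 = 125.86
Denom: 1393 + 125.86 = 1518.86
RR4 = 629 / 1518.86 = 0.4141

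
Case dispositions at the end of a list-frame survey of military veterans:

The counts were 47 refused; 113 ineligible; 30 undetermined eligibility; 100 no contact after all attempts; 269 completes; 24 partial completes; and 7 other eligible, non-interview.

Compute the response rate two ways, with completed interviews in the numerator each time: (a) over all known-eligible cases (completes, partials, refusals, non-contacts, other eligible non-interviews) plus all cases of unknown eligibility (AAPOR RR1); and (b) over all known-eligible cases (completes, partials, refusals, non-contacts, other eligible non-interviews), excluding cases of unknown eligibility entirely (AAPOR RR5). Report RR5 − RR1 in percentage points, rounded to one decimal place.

3.8

Top → 269
Denominator → 269 + 24 + 47 + 100 + 7 + 30 = 477
RR1 = 269 / 477 = 0.5639
Denominator → 269 + 24 + 47 + 100 + 7 = 447
RR5 = 269 / 447 = 0.6018
Difference = 60.18 − 56.39 = 3.79 percentage points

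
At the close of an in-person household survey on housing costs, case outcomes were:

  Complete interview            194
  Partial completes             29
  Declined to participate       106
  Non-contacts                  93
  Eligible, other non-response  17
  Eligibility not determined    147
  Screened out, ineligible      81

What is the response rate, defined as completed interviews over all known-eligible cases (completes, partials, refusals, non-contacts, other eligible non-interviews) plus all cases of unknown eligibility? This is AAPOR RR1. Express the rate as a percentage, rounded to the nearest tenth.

33.1%

Num → 194
Base → 194 + 29 + 106 + 93 + 17 + 147 = 586
RR1 = 194 / 586 = 0.3311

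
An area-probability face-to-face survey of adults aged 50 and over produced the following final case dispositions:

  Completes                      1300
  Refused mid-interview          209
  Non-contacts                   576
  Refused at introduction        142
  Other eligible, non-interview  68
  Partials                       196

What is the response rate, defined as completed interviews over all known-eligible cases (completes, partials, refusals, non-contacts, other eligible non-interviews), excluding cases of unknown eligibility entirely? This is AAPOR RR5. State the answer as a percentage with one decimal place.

52.2%

Declined to participate = 142 + 209 = 351
Numerator: 1300
Denom: 1300 + 196 + 351 + 576 + 68 = 2491
RR5 = 1300 / 2491 = 0.5219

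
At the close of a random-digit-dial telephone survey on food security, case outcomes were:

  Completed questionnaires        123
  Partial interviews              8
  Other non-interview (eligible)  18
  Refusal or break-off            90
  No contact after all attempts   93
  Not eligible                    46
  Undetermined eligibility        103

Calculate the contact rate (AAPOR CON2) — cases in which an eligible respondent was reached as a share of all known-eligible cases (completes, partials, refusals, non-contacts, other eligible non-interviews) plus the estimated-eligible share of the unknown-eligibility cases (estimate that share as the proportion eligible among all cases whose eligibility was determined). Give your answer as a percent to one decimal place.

Num: 123 + 8 + 90 + 18 = 239
Determined eligible: 123 + 8 + 90 + 93 + 18 = 332
e = 332 / (332 + 46) = 332 / 378 = 0.8783
Eligible share of unknowns: 0.8783 × 103 = 90.46
Denom: 332 + 90.46 = 422.46
CON2 = 239 / 422.46 = 0.5657

56.6%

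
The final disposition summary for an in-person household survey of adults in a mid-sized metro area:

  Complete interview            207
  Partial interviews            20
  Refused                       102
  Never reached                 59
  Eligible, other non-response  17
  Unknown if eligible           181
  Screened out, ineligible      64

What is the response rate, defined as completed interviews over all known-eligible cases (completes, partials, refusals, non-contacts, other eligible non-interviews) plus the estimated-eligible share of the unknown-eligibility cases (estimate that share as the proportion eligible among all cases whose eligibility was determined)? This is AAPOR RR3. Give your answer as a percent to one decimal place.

36.9%

Top: 207
Eligible (known): 207 + 20 + 102 + 59 + 17 = 405
e = 405 / (405 + 64) = 405 / 469 = 0.8635
Eligible share of unknowns: 0.8635 × 181 = 156.29
Denom: 405 + 156.29 = 561.29
RR3 = 207 / 561.29 = 0.3688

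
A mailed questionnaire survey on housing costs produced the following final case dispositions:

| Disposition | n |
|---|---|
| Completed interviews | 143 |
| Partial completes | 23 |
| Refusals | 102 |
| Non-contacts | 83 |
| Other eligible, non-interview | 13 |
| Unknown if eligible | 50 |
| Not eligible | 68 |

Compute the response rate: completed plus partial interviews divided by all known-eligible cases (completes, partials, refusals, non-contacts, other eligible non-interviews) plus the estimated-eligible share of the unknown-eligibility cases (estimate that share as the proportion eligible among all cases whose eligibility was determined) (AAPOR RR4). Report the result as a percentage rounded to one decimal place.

40.9%

Num → 143 + 23 = 166
Eligible (known) → 143 + 23 + 102 + 83 + 13 = 364
e = 364 / (364 + 68) = 364 / 432 = 0.8426
Estimated eligible among unknowns → 0.8426 × 50 = 42.13
Denominator → 364 + 42.13 = 406.13
RR4 = 166 / 406.13 = 0.4087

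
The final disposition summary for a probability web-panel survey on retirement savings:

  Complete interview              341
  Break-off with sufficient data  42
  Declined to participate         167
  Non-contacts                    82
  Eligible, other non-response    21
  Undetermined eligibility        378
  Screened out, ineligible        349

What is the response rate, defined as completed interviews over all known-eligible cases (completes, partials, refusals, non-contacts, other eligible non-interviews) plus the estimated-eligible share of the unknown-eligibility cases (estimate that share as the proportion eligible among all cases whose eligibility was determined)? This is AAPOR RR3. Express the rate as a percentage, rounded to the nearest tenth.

Numerator → 341
Eligible (known) → 341 + 42 + 167 + 82 + 21 = 653
e = 653 / (653 + 349) = 653 / 1002 = 0.6517
e × U → 0.6517 × 378 = 246.34
Base → 653 + 246.34 = 899.34
RR3 = 341 / 899.34 = 0.3792

37.9%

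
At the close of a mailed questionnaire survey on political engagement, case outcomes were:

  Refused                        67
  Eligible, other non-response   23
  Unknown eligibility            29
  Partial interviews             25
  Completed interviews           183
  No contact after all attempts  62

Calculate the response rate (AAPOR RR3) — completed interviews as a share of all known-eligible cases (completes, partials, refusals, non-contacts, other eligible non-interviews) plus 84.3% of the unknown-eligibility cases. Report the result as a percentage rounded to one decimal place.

47.6%

Num → 183
Known eligible → 183 + 25 + 67 + 62 + 23 = 360
Eligible share of unknowns → 0.8430 × 29 = 24.45
Base → 360 + 24.45 = 384.45
RR3 = 183 / 384.45 = 0.4760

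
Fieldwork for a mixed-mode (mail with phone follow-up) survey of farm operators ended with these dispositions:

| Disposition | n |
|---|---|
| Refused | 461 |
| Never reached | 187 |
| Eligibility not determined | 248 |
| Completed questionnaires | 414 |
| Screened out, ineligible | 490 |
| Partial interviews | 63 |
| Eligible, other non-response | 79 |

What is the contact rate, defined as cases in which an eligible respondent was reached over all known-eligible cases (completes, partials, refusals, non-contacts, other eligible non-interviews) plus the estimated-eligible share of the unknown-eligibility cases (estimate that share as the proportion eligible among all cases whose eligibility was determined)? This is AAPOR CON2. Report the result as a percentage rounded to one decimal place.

Top → 414 + 63 + 461 + 79 = 1017
Eligible (known) → 414 + 63 + 461 + 187 + 79 = 1204
e = 1204 / (1204 + 490) = 1204 / 1694 = 0.7107
Estimated eligible among unknowns → 0.7107 × 248 = 176.25
Denom → 1204 + 176.25 = 1380.25
CON2 = 1017 / 1380.25 = 0.7368

73.7%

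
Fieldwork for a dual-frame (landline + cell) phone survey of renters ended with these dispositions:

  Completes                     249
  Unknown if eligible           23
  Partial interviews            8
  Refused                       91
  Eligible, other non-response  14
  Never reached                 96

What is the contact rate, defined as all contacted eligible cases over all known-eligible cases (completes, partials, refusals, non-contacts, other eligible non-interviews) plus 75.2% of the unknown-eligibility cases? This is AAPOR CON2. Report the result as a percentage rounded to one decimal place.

76.2%

Numerator = 249 + 8 + 91 + 14 = 362
Determined eligible = 249 + 8 + 91 + 96 + 14 = 458
Estimated eligible among unknowns = 0.7520 × 23 = 17.30
Denominator = 458 + 17.30 = 475.30
CON2 = 362 / 475.30 = 0.7616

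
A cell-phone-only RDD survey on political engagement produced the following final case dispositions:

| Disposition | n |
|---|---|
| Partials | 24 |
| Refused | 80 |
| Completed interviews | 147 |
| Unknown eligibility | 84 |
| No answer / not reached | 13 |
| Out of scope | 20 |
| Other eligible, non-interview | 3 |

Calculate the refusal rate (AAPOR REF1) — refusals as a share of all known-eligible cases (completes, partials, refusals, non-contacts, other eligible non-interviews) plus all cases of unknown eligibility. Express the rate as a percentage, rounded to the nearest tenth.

22.8%

Num: 80
Base: 147 + 24 + 80 + 13 + 3 + 84 = 351
REF1 = 80 / 351 = 0.2279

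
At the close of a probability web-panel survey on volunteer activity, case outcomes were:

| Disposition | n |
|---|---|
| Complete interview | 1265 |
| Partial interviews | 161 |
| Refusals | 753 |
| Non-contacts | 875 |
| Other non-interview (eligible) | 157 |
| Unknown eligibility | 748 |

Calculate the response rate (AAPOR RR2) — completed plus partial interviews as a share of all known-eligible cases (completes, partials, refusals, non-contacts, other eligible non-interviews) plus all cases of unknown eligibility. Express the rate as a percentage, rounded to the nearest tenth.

Top = 1265 + 161 = 1426
Denom = 1265 + 161 + 753 + 875 + 157 + 748 = 3959
RR2 = 1426 / 3959 = 0.3602

36.0%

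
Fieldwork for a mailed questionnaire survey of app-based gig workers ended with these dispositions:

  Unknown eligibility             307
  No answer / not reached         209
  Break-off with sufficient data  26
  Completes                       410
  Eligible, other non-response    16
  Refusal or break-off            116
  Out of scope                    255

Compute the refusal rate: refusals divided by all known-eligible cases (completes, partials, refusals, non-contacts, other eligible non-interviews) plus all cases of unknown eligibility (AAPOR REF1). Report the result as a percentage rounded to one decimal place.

Numerator = 116
Denom = 410 + 26 + 116 + 209 + 16 + 307 = 1084
REF1 = 116 / 1084 = 0.1070

10.7%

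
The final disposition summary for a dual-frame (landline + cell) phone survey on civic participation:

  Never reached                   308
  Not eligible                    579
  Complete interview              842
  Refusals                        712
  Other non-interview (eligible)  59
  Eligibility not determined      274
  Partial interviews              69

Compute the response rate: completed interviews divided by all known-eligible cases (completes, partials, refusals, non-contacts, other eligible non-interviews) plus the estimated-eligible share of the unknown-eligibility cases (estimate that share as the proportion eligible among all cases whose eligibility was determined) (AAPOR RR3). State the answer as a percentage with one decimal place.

Numerator: 842
Determined eligible: 842 + 69 + 712 + 308 + 59 = 1990
e = 1990 / (1990 + 579) = 1990 / 2569 = 0.7746
e × U: 0.7746 × 274 = 212.24
Denominator: 1990 + 212.24 = 2202.24
RR3 = 842 / 2202.24 = 0.3823

38.2%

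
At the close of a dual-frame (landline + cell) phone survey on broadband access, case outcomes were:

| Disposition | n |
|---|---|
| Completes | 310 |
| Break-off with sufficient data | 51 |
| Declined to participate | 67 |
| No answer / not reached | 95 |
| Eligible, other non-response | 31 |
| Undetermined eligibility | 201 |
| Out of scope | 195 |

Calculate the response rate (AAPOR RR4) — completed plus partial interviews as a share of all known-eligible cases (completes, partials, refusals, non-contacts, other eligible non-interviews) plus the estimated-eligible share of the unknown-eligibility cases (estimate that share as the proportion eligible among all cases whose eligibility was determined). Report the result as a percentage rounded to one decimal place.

51.4%

Numerator = 310 + 51 = 361
Determined eligible = 310 + 51 + 67 + 95 + 31 = 554
e = 554 / (554 + 195) = 554 / 749 = 0.7397
Estimated eligible among unknowns = 0.7397 × 201 = 148.68
Base = 554 + 148.68 = 702.68
RR4 = 361 / 702.68 = 0.5137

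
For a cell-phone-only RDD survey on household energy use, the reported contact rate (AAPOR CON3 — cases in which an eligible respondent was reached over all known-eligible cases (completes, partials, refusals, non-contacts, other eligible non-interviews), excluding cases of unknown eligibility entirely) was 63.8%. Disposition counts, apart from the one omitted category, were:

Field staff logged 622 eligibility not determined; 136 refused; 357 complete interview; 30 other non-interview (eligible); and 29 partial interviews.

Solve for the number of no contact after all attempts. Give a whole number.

313

Num: 357 + 29 + 136 + 30 = 552
CON3 = 552 / D = 0.638
D = 552 / 0.638 = 865.2
Other denominator terms total 552
no contact after all attempts = 865.2 − 552 ≈ 313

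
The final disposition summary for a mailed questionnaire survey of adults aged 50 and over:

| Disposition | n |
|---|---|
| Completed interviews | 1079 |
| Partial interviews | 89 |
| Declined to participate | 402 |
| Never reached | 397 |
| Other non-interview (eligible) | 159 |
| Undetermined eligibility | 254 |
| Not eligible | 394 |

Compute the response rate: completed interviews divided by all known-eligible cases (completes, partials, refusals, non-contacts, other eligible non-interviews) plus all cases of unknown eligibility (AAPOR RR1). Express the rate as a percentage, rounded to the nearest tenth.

45.3%

Top: 1079
Denominator: 1079 + 89 + 402 + 397 + 159 + 254 = 2380
RR1 = 1079 / 2380 = 0.4534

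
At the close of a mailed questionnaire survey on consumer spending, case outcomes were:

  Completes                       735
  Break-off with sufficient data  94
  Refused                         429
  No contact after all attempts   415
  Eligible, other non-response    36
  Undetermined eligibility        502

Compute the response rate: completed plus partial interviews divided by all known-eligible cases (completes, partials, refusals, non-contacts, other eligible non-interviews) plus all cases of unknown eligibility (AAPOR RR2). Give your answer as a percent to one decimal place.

37.5%

Numerator: 735 + 94 = 829
Denom: 735 + 94 + 429 + 415 + 36 + 502 = 2211
RR2 = 829 / 2211 = 0.3749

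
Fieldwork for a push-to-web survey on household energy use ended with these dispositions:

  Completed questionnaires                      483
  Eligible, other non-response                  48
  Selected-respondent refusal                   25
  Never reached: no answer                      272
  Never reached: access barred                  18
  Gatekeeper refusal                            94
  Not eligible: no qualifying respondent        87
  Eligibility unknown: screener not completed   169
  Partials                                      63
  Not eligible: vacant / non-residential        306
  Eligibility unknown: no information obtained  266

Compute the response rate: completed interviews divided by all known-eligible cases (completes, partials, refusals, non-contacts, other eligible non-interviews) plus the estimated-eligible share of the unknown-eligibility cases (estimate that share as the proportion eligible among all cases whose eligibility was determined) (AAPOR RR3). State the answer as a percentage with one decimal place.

36.7%

Declined to participate = 94 + 25 = 119
No answer / not reached = 272 + 18 = 290
Eligibility not determined = 169 + 266 = 435
Out of scope = 87 + 306 = 393
Numerator = 483
Determined eligible = 483 + 63 + 119 + 290 + 48 = 1003
e = 1003 / (1003 + 393) = 1003 / 1396 = 0.7185
Eligible share of unknowns = 0.7185 × 435 = 312.55
Base = 1003 + 312.55 = 1315.55
RR3 = 483 / 1315.55 = 0.3671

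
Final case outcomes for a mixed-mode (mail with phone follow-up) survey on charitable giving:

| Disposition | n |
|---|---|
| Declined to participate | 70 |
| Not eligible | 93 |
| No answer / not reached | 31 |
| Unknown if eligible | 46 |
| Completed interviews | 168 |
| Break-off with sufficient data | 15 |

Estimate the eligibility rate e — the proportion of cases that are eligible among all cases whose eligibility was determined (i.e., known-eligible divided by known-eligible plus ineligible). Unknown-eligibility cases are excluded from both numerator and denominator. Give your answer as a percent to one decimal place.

75.3%

Eligible (known) = 168 + 15 + 70 + 31 = 284
e = 284 / (284 + 93) = 284 / 377 = 0.7533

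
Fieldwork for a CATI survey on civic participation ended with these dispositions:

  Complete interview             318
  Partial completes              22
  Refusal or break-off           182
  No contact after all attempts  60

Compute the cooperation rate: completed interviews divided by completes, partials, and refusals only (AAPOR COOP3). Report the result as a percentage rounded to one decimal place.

60.9%

Numerator → 318
Base → 318 + 22 + 182 = 522
COOP3 = 318 / 522 = 0.6092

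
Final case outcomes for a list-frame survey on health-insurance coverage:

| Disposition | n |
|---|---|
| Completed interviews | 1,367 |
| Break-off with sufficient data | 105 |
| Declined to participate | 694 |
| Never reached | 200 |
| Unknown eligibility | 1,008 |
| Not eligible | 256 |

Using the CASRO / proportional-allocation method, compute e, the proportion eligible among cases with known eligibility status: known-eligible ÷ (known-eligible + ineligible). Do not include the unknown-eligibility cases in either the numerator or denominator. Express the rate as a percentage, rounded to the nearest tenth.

Known eligible → 1367 + 105 + 694 + 200 = 2366
e = 2366 / (2366 + 256) = 2366 / 2622 = 0.9024

90.2%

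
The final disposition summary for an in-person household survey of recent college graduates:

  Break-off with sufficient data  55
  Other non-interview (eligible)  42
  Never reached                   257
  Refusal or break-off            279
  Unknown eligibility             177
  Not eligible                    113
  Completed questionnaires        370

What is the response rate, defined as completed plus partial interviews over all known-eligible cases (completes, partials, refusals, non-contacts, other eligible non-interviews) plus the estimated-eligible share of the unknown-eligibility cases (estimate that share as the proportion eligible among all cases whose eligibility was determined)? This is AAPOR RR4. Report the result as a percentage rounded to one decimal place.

Num: 370 + 55 = 425
Determined eligible: 370 + 55 + 279 + 257 + 42 = 1003
e = 1003 / (1003 + 113) = 1003 / 1116 = 0.8987
Eligible share of unknowns: 0.8987 × 177 = 159.07
Denom: 1003 + 159.07 = 1162.07
RR4 = 425 / 1162.07 = 0.3657

36.6%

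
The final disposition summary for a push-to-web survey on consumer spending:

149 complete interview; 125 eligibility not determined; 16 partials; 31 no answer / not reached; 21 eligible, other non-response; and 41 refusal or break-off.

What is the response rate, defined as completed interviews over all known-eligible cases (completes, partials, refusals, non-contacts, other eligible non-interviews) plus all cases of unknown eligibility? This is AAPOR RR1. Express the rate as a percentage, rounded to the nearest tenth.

38.9%

Num = 149
Denominator = 149 + 16 + 41 + 31 + 21 + 125 = 383
RR1 = 149 / 383 = 0.3890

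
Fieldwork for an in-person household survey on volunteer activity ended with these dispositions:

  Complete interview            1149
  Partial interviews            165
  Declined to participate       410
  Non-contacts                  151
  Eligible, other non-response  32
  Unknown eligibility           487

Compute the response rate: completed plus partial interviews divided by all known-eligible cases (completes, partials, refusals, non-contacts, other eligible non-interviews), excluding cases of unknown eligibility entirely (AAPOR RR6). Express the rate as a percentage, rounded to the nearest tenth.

68.9%

Top → 1149 + 165 = 1314
Denom → 1149 + 165 + 410 + 151 + 32 = 1907
RR6 = 1314 / 1907 = 0.6890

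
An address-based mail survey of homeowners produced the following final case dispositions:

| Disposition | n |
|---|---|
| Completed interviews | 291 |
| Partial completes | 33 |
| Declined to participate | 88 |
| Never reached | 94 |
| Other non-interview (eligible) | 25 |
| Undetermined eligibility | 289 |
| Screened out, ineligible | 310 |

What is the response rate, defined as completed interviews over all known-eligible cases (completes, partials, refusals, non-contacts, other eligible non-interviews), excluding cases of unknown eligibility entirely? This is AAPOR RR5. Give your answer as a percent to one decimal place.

Top = 291
Denom = 291 + 33 + 88 + 94 + 25 = 531
RR5 = 291 / 531 = 0.5480

54.8%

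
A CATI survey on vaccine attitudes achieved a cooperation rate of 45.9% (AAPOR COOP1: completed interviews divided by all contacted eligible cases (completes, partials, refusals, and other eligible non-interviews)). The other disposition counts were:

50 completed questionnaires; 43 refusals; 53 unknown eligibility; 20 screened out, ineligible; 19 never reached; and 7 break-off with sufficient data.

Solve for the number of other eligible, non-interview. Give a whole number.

9

COOP1 = 50 / D = 0.459
D = 50 / 0.459 = 108.9
Rest of base = 100
other eligible, non-interview = 108.9 − 100 ≈ 9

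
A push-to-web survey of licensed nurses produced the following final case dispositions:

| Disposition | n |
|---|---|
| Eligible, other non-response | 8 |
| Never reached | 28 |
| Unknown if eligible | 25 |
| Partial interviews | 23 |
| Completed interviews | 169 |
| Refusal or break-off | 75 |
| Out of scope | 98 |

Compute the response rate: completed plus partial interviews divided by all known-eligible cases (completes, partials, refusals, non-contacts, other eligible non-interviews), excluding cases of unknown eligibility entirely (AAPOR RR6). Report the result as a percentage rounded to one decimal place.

63.4%

Top = 169 + 23 = 192
Base = 169 + 23 + 75 + 28 + 8 = 303
RR6 = 192 / 303 = 0.6337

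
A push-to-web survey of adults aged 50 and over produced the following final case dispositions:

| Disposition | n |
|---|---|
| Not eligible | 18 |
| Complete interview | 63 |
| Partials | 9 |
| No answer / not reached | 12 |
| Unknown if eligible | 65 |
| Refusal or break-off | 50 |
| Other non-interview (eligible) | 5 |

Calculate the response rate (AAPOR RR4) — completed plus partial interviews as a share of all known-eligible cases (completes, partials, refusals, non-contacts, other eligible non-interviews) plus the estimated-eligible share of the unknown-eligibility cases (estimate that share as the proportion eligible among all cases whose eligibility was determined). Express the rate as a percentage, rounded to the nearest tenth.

Num = 63 + 9 = 72
Determined eligible = 63 + 9 + 50 + 12 + 5 = 139
e = 139 / (139 + 18) = 139 / 157 = 0.8854
Estimated eligible among unknowns = 0.8854 × 65 = 57.55
Base = 139 + 57.55 = 196.55
RR4 = 72 / 196.55 = 0.3663

36.6%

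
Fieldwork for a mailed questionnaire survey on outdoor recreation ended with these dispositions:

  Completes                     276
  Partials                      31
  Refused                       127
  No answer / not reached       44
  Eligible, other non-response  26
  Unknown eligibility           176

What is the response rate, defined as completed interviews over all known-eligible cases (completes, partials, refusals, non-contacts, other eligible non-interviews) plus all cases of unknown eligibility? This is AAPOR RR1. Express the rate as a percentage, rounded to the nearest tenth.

Top = 276
Denominator = 276 + 31 + 127 + 44 + 26 + 176 = 680
RR1 = 276 / 680 = 0.4059

40.6%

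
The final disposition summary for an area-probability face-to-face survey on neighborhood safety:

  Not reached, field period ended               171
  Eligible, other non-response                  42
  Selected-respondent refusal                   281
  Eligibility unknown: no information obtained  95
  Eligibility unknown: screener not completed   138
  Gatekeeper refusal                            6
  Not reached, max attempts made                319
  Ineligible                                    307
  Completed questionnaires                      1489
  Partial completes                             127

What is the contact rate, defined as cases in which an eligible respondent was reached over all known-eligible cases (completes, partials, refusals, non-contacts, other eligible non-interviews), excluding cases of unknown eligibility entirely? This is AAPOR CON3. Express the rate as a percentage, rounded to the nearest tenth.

Refusals = 6 + 281 = 287
No contact after all attempts = 171 + 319 = 490
Unknown if eligible = 138 + 95 = 233
Numerator → 1489 + 127 + 287 + 42 = 1945
Base → 1489 + 127 + 287 + 490 + 42 = 2435
CON3 = 1945 / 2435 = 0.7988

79.9%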